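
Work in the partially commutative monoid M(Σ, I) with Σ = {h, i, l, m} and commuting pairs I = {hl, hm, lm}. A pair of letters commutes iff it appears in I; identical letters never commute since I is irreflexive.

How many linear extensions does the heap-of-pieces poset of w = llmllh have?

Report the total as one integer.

30

#0=l has no predecessor
#1=l depends on [0:l]
#2=m has no predecessor
#3=l depends on [1:l]
#4=l depends on [3:l]
#5=h has no predecessor
sources: [0:l, 2:m, 5:h]
N(rest) = Σ N(rest − s) over sources s of rest; N(one piece) = 1:
  size 1 → [2]=1  [4]=1  [5]=1
  size 2 → [2,4]=2  [2,5]=2  [3,4]=1  [4,5]=2
  size 3 → [1,3,4]=1  [2,3,4]=3  [2,4,5]=6  [3,4,5]=3
  size 4 → [0,1,3,4]=1  [1,2,3,4]=4  [1,3,4,5]=4  [2,3,4,5]=12
  first=0(l) contributes 20
  first=2(m) contributes 5
  first=5(h) contributes 5
|[w]| = 30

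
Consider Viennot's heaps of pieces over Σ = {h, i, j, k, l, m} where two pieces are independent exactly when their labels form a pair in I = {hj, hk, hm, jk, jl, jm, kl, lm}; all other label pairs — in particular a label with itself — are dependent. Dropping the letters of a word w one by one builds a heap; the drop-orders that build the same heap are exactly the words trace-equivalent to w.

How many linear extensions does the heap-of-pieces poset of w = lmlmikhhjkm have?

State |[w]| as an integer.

360

0(l) covers ∅
1(m) covers ∅
2(l) covers 0:l
3(m) covers 1:m
4(i) covers 2:l, 3:m
5(k) covers 4:i
6(h) covers 4:i
7(h) covers 6:h
8(j) covers 4:i
9(k) covers 5:k
10(m) covers 9:k
floor of heap: 0:l, 1:m
completions by unplaced set U, small U first (add the entries for U minus each lowest piece of U):
  |U|=1: {7}:1  {8}:1  {10}:1
  |U|=2: {6,7}:1  {7,8}:2  {7,10}:2  {8,10}:2  {9,10}:1
  |U|=3: {5,9,10}:1  {6,7,8}:3  {6,7,10}:3  {7,8,10}:6  {7,9,10}:3  {8,9,10}:3
  |U|=4: {5,7,9,10}:4  {5,8,9,10}:4  {6,7,8,10}:12  {6,7,9,10}:6  {7,8,9,10}:12
  |U|=5: {5,6,7,9,10}:10  {5,7,8,9,10}:20  {6,7,8,9,10}:30
  |U|=6: {5,6,7,8,9,10}:60
  |U|=7: {4,5,6,7,8,9,10}:60
  |U|=8: {2,4,5,6,7,8,9,10}:60  {3,4,5,6,7,8,9,10}:60
  |U|=9: {0,2,4,5,6,7,8,9,10}:60  {1,3,4,5,6,7,8,9,10}:60  {2,3,4,5,6,7,8,9,10}:120
  start at 0(l): 180
  start at 1(m): 180
sum over floor = 360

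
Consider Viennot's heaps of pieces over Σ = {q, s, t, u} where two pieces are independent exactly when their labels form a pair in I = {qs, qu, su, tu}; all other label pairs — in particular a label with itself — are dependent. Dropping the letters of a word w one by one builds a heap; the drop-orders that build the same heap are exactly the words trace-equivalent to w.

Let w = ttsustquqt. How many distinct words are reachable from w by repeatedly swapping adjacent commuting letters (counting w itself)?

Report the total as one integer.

#0=t has no predecessor
#1=t depends on [0:t]
#2=s depends on [1:t]
#3=u has no predecessor
#4=s depends on [2:s]
#5=t depends on [4:s]
#6=q depends on [5:t]
#7=u depends on [3:u]
#8=q depends on [6:q]
#9=t depends on [8:q]
sources: [0:t, 3:u]
N(rest) = Σ N(rest − s) over sources s of rest; N(one piece) = 1:
  size 1 → [7]=1  [9]=1
  size 2 → [3,7]=1  [7,9]=2  [8,9]=1
  size 3 → [3,7,9]=3  [6,8,9]=1  [7,8,9]=3
  size 4 → [3,7,8,9]=6  [5,6,8,9]=1  [6,7,8,9]=4
  size 5 → [3,6,7,8,9]=10  [4,5,6,8,9]=1  [5,6,7,8,9]=5
  size 6 → [2,4,5,6,8,9]=1  [3,5,6,7,8,9]=15  [4,5,6,7,8,9]=6
  size 7 → [1,2,4,5,6,8,9]=1  [2,4,5,6,7,8,9]=7  [3,4,5,6,7,8,9]=21
  size 8 → [0,1,2,4,5,6,8,9]=1  [1,2,4,5,6,7,8,9]=8  [2,3,4,5,6,7,8,9]=28
  first=0(t) contributes 36
  first=3(u) contributes 9
|[w]| = 45

45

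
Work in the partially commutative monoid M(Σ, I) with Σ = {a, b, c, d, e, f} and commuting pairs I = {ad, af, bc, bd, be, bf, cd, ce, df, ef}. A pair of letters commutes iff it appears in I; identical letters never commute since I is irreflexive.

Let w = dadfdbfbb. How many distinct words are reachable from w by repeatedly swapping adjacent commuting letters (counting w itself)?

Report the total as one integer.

drop 0:d onto floor
drop 1:a onto floor
drop 2:d onto {0:d}
drop 3:f onto floor
drop 4:d onto {2:d}
drop 5:b onto {1:a}
drop 6:f onto {3:f}
drop 7:b onto {5:b}
drop 8:b onto {7:b}
ground layer = {0:d, 1:a, 3:f}
drop-orders for the pieces not yet dropped (sum over which currently-grounded one goes next):
  1 to go: {4} 1  {6} 1  {8} 1
  2 to go: {2,4} 1  {3,6} 1  {4,6} 2  {4,8} 2  {6,8} 2  {7,8} 1
  3 to go: {0,2,4} 1  {2,4,6} 3  {2,4,8} 3  {3,4,6} 3  {3,6,8} 3  {4,6,8} 6  {4,7,8} 3  {5,7,8} 1  {6,7,8} 3
  4 to go: {0,2,4,6} 4  {0,2,4,8} 4  {1,5,7,8} 1  {2,3,4,6} 6  {2,4,6,8} 12  {2,4,7,8} 6  {3,4,6,8} 12  {3,6,7,8} 6  {4,5,7,8} 4  {4,6,7,8} 12  {5,6,7,8} 4
  5 to go: {0,2,3,4,6} 10  {0,2,4,6,8} 20  {0,2,4,7,8} 10  {1,4,5,7,8} 5  {1,5,6,7,8} 5  {2,3,4,6,8} 30  {2,4,5,7,8} 10  {2,4,6,7,8} 30  {3,4,6,7,8} 30  {3,5,6,7,8} 10  {4,5,6,7,8} 20
  6 to go: {0,2,3,4,6,8} 60  {0,2,4,5,7,8} 20  {0,2,4,6,7,8} 60  {1,2,4,5,7,8} 15  {1,3,5,6,7,8} 15  {1,4,5,6,7,8} 30  {2,3,4,6,7,8} 90  {2,4,5,6,7,8} 60  {3,4,5,6,7,8} 60
  7 to go: {0,1,2,4,5,7,8} 35  {0,2,3,4,6,7,8} 210  {0,2,4,5,6,7,8} 140  {1,2,4,5,6,7,8} 105  {1,3,4,5,6,7,8} 105  {2,3,4,5,6,7,8} 210
  if 0:d drops first: 420 orders
  if 1:a drops first: 560 orders
  if 3:f drops first: 280 orders
heap linearizations: 1260

1260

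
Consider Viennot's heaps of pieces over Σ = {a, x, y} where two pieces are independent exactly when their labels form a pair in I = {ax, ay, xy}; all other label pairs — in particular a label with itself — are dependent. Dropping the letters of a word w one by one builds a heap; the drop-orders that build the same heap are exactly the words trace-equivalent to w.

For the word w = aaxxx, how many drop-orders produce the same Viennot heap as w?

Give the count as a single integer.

0(a) covers ∅
1(a) covers 0:a
2(x) covers ∅
3(x) covers 2:x
4(x) covers 3:x
floor of heap: 0:a, 2:x
completions by unplaced set U, small U first (add the entries for U minus each lowest piece of U):
  |U|=1: {1}:1  {4}:1
  |U|=2: {0,1}:1  {1,4}:2  {3,4}:1
  |U|=3: {0,1,4}:3  {1,3,4}:3  {2,3,4}:1
  start at 0(a): 4
  start at 2(x): 6
sum over floor = 10

10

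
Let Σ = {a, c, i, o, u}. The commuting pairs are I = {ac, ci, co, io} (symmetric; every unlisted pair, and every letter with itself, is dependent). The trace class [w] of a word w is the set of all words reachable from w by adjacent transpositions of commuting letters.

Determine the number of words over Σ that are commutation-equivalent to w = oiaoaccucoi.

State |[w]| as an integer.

252

0(o) covers ∅
1(i) covers ∅
2(a) covers 0:o, 1:i
3(o) covers 2:a
4(a) covers 3:o
5(c) covers ∅
6(c) covers 5:c
7(u) covers 4:a, 6:c
8(c) covers 7:u
9(o) covers 7:u
10(i) covers 7:u
floor of heap: 0:o, 1:i, 5:c
completions by unplaced set U, small U first (add the entries for U minus each lowest piece of U):
  |U|=1: {8}:1  {9}:1  {10}:1
  |U|=2: {8,9}:2  {8,10}:2  {9,10}:2
  |U|=3: {8,9,10}:6
  |U|=4: {7,8,9,10}:6
  |U|=5: {4,7,8,9,10}:6  {6,7,8,9,10}:6
  |U|=6: {3,4,7,8,9,10}:6  {4,6,7,8,9,10}:12  {5,6,7,8,9,10}:6
  |U|=7: {2,3,4,7,8,9,10}:6  {3,4,6,7,8,9,10}:18  {4,5,6,7,8,9,10}:18
  |U|=8: {0,2,3,4,7,8,9,10}:6  {1,2,3,4,7,8,9,10}:6  {2,3,4,6,7,8,9,10}:24  {3,4,5,6,7,8,9,10}:36
  |U|=9: {0,1,2,3,4,7,8,9,10}:12  {0,2,3,4,6,7,8,9,10}:30  {1,2,3,4,6,7,8,9,10}:30  {2,3,4,5,6,7,8,9,10}:60
  start at 0(o): 90
  start at 1(i): 90
  start at 5(c): 72
sum over floor = 252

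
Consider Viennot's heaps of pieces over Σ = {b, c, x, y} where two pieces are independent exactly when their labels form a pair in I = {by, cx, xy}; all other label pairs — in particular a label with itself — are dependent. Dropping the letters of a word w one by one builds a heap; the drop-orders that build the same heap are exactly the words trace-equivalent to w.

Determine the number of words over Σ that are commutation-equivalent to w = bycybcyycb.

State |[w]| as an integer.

0(b) covers ∅
1(y) covers ∅
2(c) covers 0:b, 1:y
3(y) covers 2:c
4(b) covers 2:c
5(c) covers 3:y, 4:b
6(y) covers 5:c
7(y) covers 6:y
8(c) covers 7:y
9(b) covers 8:c
floor of heap: 0:b, 1:y
completions by unplaced set U, small U first (add the entries for U minus each lowest piece of U):
  |U|=1: {9}:1
  |U|=2: {8,9}:1
  |U|=3: {7,8,9}:1
  |U|=4: {6,7,8,9}:1
  |U|=5: {5,6,7,8,9}:1
  |U|=6: {3,5,6,7,8,9}:1  {4,5,6,7,8,9}:1
  |U|=7: {3,4,5,6,7,8,9}:2
  |U|=8: {2,3,4,5,6,7,8,9}:2
  start at 0(b): 2
  start at 1(y): 2
sum over floor = 4

4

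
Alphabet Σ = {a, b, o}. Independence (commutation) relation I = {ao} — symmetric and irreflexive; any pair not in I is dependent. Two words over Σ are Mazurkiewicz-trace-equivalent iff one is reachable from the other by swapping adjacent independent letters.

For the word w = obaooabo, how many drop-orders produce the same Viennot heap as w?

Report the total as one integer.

6

piece 0:o — minimal
piece 1:b rests on {0:o}
piece 2:a rests on {1:b}
piece 3:o rests on {1:b}
piece 4:o rests on {3:o}
piece 5:a rests on {2:a}
piece 6:b rests on {4:o, 5:a}
piece 7:o rests on {6:b}
minimal pieces: {0:o}
ways to finish when only these pieces remain (= sum over removing one remaining piece with nothing left below it):
  1 left: {7}→1
  2 left: {6,7}→1
  3 left: {4,6,7}→1  {5,6,7}→1
  4 left: {2,5,6,7}→1  {3,4,6,7}→1  {4,5,6,7}→2
  5 left: {2,4,5,6,7}→3  {3,4,5,6,7}→3
  6 left: {2,3,4,5,6,7}→6
  placing 0:o first → 6 extensions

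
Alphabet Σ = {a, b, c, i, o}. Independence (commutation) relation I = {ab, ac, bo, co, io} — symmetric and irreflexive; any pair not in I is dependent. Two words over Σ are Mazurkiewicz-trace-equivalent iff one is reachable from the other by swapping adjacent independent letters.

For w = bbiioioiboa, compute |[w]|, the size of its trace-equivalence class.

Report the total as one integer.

#0=b has no predecessor
#1=b depends on [0:b]
#2=i depends on [1:b]
#3=i depends on [2:i]
#4=o has no predecessor
#5=i depends on [3:i]
#6=o depends on [4:o]
#7=i depends on [5:i]
#8=b depends on [7:i]
#9=o depends on [6:o]
#10=a depends on [7:i, 9:o]
sources: [0:b, 4:o]
N(rest) = Σ N(rest − s) over sources s of rest; N(one piece) = 1:
  size 1 → [8]=1  [10]=1
  size 2 → [8,10]=2  [9,10]=1
  size 3 → [6,9,10]=1  [7,8,10]=2  [8,9,10]=3
  size 4 → [4,6,9,10]=1  [5,7,8,10]=2  [6,8,9,10]=4  [7,8,9,10]=5
  size 5 → [3,5,7,8,10]=2  [4,6,8,9,10]=5  [5,7,8,9,10]=7  [6,7,8,9,10]=9
  size 6 → [2,3,5,7,8,10]=2  [3,5,7,8,9,10]=9  [4,6,7,8,9,10]=14  [5,6,7,8,9,10]=16
  size 7 → [1,2,3,5,7,8,10]=2  [2,3,5,7,8,9,10]=11  [3,5,6,7,8,9,10]=25  [4,5,6,7,8,9,10]=30
  size 8 → [0,1,2,3,5,7,8,10]=2  [1,2,3,5,7,8,9,10]=13  [2,3,5,6,7,8,9,10]=36  [3,4,5,6,7,8,9,10]=55
  size 9 → [0,1,2,3,5,7,8,9,10]=15  [1,2,3,5,6,7,8,9,10]=49  [2,3,4,5,6,7,8,9,10]=91
  first=0(b) contributes 140
  first=4(o) contributes 64
|[w]| = 204

204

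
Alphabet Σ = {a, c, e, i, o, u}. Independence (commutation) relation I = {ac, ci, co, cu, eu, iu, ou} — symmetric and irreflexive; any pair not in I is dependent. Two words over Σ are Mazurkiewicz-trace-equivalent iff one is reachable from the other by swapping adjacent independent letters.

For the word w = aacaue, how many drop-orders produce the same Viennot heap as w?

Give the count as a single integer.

drop 0:a onto floor
drop 1:a onto {0:a}
drop 2:c onto floor
drop 3:a onto {1:a}
drop 4:u onto {3:a}
drop 5:e onto {2:c, 3:a}
ground layer = {0:a, 2:c}
drop-orders for the pieces not yet dropped (sum over which currently-grounded one goes next):
  1 to go: {4} 1  {5} 1
  2 to go: {2,5} 1  {4,5} 2
  3 to go: {2,4,5} 3  {3,4,5} 2
  4 to go: {1,3,4,5} 2  {2,3,4,5} 5
  if 0:a drops first: 7 orders
  if 2:c drops first: 2 orders
heap linearizations: 9

9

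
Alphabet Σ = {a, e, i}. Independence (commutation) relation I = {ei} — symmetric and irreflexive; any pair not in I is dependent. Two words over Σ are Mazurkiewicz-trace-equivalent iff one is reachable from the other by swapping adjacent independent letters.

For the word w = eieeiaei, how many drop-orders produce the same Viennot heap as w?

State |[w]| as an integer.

20

drop 0:e onto floor
drop 1:i onto floor
drop 2:e onto {0:e}
drop 3:e onto {2:e}
drop 4:i onto {1:i}
drop 5:a onto {3:e, 4:i}
drop 6:e onto {5:a}
drop 7:i onto {5:a}
ground layer = {0:e, 1:i}
drop-orders for the pieces not yet dropped (sum over which currently-grounded one goes next):
  1 to go: {6} 1  {7} 1
  2 to go: {6,7} 2
  3 to go: {5,6,7} 2
  4 to go: {3,5,6,7} 2  {4,5,6,7} 2
  5 to go: {1,4,5,6,7} 2  {2,3,5,6,7} 2  {3,4,5,6,7} 4
  6 to go: {0,2,3,5,6,7} 2  {1,3,4,5,6,7} 6  {2,3,4,5,6,7} 6
  if 0:e drops first: 12 orders
  if 1:i drops first: 8 orders
heap linearizations: 20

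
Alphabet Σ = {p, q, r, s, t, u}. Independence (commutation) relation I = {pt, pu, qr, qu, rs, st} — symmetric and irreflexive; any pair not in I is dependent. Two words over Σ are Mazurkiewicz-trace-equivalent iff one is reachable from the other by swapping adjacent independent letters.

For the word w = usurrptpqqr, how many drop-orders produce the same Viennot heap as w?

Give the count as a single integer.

9

0(u) covers ∅
1(s) covers 0:u
2(u) covers 1:s
3(r) covers 2:u
4(r) covers 3:r
5(p) covers 4:r
6(t) covers 4:r
7(p) covers 5:p
8(q) covers 6:t, 7:p
9(q) covers 8:q
10(r) covers 6:t, 7:p
floor of heap: 0:u
completions by unplaced set U, small U first (add the entries for U minus each lowest piece of U):
  |U|=1: {9}:1  {10}:1
  |U|=2: {8,9}:1  {9,10}:2
  |U|=3: {8,9,10}:3
  |U|=4: {6,8,9,10}:3  {7,8,9,10}:3
  |U|=5: {5,7,8,9,10}:3  {6,7,8,9,10}:6
  |U|=6: {5,6,7,8,9,10}:9
  |U|=7: {4,5,6,7,8,9,10}:9
  |U|=8: {3,4,5,6,7,8,9,10}:9
  |U|=9: {2,3,4,5,6,7,8,9,10}:9
  start at 0(u): 9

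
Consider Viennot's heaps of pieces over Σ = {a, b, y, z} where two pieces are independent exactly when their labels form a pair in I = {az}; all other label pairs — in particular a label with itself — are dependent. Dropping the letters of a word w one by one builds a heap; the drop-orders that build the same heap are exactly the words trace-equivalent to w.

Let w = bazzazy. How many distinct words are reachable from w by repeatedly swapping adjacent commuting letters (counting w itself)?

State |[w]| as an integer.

drop 0:b onto floor
drop 1:a onto {0:b}
drop 2:z onto {0:b}
drop 3:z onto {2:z}
drop 4:a onto {1:a}
drop 5:z onto {3:z}
drop 6:y onto {4:a, 5:z}
ground layer = {0:b}
drop-orders for the pieces not yet dropped (sum over which currently-grounded one goes next):
  1 to go: {6} 1
  2 to go: {4,6} 1  {5,6} 1
  3 to go: {1,4,6} 1  {3,5,6} 1  {4,5,6} 2
  4 to go: {1,4,5,6} 3  {2,3,5,6} 1  {3,4,5,6} 3
  5 to go: {1,3,4,5,6} 6  {2,3,4,5,6} 4
  if 0:b drops first: 10 orders

10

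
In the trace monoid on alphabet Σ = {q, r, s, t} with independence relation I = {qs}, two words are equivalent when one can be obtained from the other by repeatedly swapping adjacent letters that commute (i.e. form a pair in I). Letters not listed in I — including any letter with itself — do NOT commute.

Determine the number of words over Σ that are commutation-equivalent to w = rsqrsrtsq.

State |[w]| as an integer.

piece 0:r — minimal
piece 1:s rests on {0:r}
piece 2:q rests on {0:r}
piece 3:r rests on {1:s, 2:q}
piece 4:s rests on {3:r}
piece 5:r rests on {4:s}
piece 6:t rests on {5:r}
piece 7:s rests on {6:t}
piece 8:q rests on {6:t}
minimal pieces: {0:r}
ways to finish when only these pieces remain (= sum over removing one remaining piece with nothing left below it):
  1 left: {7}→1  {8}→1
  2 left: {7,8}→2
  3 left: {6,7,8}→2
  4 left: {5,6,7,8}→2
  5 left: {4,5,6,7,8}→2
  6 left: {3,4,5,6,7,8}→2
  7 left: {1,3,4,5,6,7,8}→2  {2,3,4,5,6,7,8}→2
  placing 0:r first → 4 extensions

4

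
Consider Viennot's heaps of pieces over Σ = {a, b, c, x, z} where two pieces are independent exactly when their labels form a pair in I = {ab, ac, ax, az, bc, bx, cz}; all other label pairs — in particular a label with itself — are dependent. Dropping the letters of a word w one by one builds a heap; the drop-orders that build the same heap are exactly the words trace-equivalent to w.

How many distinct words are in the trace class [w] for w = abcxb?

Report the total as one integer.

30

piece 0:a — minimal
piece 1:b — minimal
piece 2:c — minimal
piece 3:x rests on {2:c}
piece 4:b rests on {1:b}
minimal pieces: {0:a, 1:b, 2:c}
ways to finish when only these pieces remain (= sum over removing one remaining piece with nothing left below it):
  1 left: {0}→1  {3}→1  {4}→1
  2 left: {0,3}→2  {0,4}→2  {1,4}→1  {2,3}→1  {3,4}→2
  3 left: {0,1,4}→3  {0,2,3}→3  {0,3,4}→6  {1,3,4}→3  {2,3,4}→3
  placing 0:a first → 6 extensions
  placing 1:b first → 12 extensions
  placing 2:c first → 12 extensions
total linear extensions = 30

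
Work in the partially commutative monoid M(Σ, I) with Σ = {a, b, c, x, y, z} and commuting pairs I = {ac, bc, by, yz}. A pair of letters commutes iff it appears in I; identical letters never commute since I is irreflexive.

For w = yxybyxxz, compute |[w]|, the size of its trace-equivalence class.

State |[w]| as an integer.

piece 0:y — minimal
piece 1:x rests on {0:y}
piece 2:y rests on {1:x}
piece 3:b rests on {1:x}
piece 4:y rests on {2:y}
piece 5:x rests on {3:b, 4:y}
piece 6:x rests on {5:x}
piece 7:z rests on {6:x}
minimal pieces: {0:y}
ways to finish when only these pieces remain (= sum over removing one remaining piece with nothing left below it):
  1 left: {7}→1
  2 left: {6,7}→1
  3 left: {5,6,7}→1
  4 left: {3,5,6,7}→1  {4,5,6,7}→1
  5 left: {2,4,5,6,7}→1  {3,4,5,6,7}→2
  6 left: {2,3,4,5,6,7}→3
  placing 0:y first → 3 extensions

3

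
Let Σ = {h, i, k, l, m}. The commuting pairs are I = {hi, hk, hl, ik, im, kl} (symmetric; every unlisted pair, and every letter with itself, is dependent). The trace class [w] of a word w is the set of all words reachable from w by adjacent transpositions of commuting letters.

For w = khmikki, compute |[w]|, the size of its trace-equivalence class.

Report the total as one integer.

42

0(k) covers ∅
1(h) covers ∅
2(m) covers 0:k, 1:h
3(i) covers ∅
4(k) covers 2:m
5(k) covers 4:k
6(i) covers 3:i
floor of heap: 0:k, 1:h, 3:i
completions by unplaced set U, small U first (add the entries for U minus each lowest piece of U):
  |U|=1: {5}:1  {6}:1
  |U|=2: {3,6}:1  {4,5}:1  {5,6}:2
  |U|=3: {2,4,5}:1  {3,5,6}:3  {4,5,6}:3
  |U|=4: {0,2,4,5}:1  {1,2,4,5}:1  {2,4,5,6}:4  {3,4,5,6}:6
  |U|=5: {0,1,2,4,5}:2  {0,2,4,5,6}:5  {1,2,4,5,6}:5  {2,3,4,5,6}:10
  start at 0(k): 15
  start at 1(h): 15
  start at 3(i): 12
sum over floor = 42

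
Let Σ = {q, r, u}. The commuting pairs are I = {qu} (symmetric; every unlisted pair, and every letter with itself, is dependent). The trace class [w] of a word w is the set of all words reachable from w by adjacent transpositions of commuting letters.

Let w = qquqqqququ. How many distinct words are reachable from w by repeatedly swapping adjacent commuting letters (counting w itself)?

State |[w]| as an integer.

drop 0:q onto floor
drop 1:q onto {0:q}
drop 2:u onto floor
drop 3:q onto {1:q}
drop 4:q onto {3:q}
drop 5:q onto {4:q}
drop 6:q onto {5:q}
drop 7:u onto {2:u}
drop 8:q onto {6:q}
drop 9:u onto {7:u}
ground layer = {0:q, 2:u}
drop-orders for the pieces not yet dropped (sum over which currently-grounded one goes next):
  1 to go: {8} 1  {9} 1
  2 to go: {6,8} 1  {7,9} 1  {8,9} 2
  3 to go: {2,7,9} 1  {5,6,8} 1  {6,8,9} 3  {7,8,9} 3
  4 to go: {2,7,8,9} 4  {4,5,6,8} 1  {5,6,8,9} 4  {6,7,8,9} 6
  5 to go: {2,6,7,8,9} 10  {3,4,5,6,8} 1  {4,5,6,8,9} 5  {5,6,7,8,9} 10
  6 to go: {1,3,4,5,6,8} 1  {2,5,6,7,8,9} 20  {3,4,5,6,8,9} 6  {4,5,6,7,8,9} 15
  7 to go: {0,1,3,4,5,6,8} 1  {1,3,4,5,6,8,9} 7  {2,4,5,6,7,8,9} 35  {3,4,5,6,7,8,9} 21
  8 to go: {0,1,3,4,5,6,8,9} 8  {1,3,4,5,6,7,8,9} 28  {2,3,4,5,6,7,8,9} 56
  if 0:q drops first: 84 orders
  if 2:u drops first: 36 orders
heap linearizations: 120

120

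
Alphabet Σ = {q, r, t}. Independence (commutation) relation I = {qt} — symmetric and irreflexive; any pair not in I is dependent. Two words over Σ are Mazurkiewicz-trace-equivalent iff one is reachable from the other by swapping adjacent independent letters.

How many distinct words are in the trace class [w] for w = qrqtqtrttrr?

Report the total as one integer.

#0=q has no predecessor
#1=r depends on [0:q]
#2=q depends on [1:r]
#3=t depends on [1:r]
#4=q depends on [2:q]
#5=t depends on [3:t]
#6=r depends on [4:q, 5:t]
#7=t depends on [6:r]
#8=t depends on [7:t]
#9=r depends on [8:t]
#10=r depends on [9:r]
sources: [0:q]
N(rest) = Σ N(rest − s) over sources s of rest; N(one piece) = 1:
  size 1 → [10]=1
  size 2 → [9,10]=1
  size 3 → [8,9,10]=1
  size 4 → [7,8,9,10]=1
  size 5 → [6,7,8,9,10]=1
  size 6 → [4,6,7,8,9,10]=1  [5,6,7,8,9,10]=1
  size 7 → [2,4,6,7,8,9,10]=1  [3,5,6,7,8,9,10]=1  [4,5,6,7,8,9,10]=2
  size 8 → [2,4,5,6,7,8,9,10]=3  [3,4,5,6,7,8,9,10]=3
  size 9 → [2,3,4,5,6,7,8,9,10]=6
  first=0(q) contributes 6

6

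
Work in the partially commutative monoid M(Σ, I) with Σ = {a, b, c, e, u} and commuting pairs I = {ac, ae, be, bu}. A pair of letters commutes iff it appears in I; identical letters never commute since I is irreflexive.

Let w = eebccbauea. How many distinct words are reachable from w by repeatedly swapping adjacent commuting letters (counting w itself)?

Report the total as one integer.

6

0(e) covers ∅
1(e) covers 0:e
2(b) covers ∅
3(c) covers 1:e, 2:b
4(c) covers 3:c
5(b) covers 4:c
6(a) covers 5:b
7(u) covers 6:a
8(e) covers 7:u
9(a) covers 7:u
floor of heap: 0:e, 2:b
completions by unplaced set U, small U first (add the entries for U minus each lowest piece of U):
  |U|=1: {8}:1  {9}:1
  |U|=2: {8,9}:2
  |U|=3: {7,8,9}:2
  |U|=4: {6,7,8,9}:2
  |U|=5: {5,6,7,8,9}:2
  |U|=6: {4,5,6,7,8,9}:2
  |U|=7: {3,4,5,6,7,8,9}:2
  |U|=8: {1,3,4,5,6,7,8,9}:2  {2,3,4,5,6,7,8,9}:2
  start at 0(e): 4
  start at 2(b): 2
sum over floor = 6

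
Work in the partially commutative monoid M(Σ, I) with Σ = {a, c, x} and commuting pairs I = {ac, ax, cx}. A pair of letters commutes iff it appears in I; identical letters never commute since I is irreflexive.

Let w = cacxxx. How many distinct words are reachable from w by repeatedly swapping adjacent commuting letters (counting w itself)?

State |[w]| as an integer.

60

drop 0:c onto floor
drop 1:a onto floor
drop 2:c onto {0:c}
drop 3:x onto floor
drop 4:x onto {3:x}
drop 5:x onto {4:x}
ground layer = {0:c, 1:a, 3:x}
drop-orders for the pieces not yet dropped (sum over which currently-grounded one goes next):
  1 to go: {1} 1  {2} 1  {5} 1
  2 to go: {0,2} 1  {1,2} 2  {1,5} 2  {2,5} 2  {4,5} 1
  3 to go: {0,1,2} 3  {0,2,5} 3  {1,2,5} 6  {1,4,5} 3  {2,4,5} 3  {3,4,5} 1
  4 to go: {0,1,2,5} 12  {0,2,4,5} 6  {1,2,4,5} 12  {1,3,4,5} 4  {2,3,4,5} 4
  if 0:c drops first: 20 orders
  if 1:a drops first: 10 orders
  if 3:x drops first: 30 orders
heap linearizations: 60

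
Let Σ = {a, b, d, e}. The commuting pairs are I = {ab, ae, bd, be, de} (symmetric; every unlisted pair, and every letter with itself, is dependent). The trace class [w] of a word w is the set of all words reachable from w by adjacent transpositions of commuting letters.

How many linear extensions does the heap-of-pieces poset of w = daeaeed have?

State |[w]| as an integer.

35

0(d) covers ∅
1(a) covers 0:d
2(e) covers ∅
3(a) covers 1:a
4(e) covers 2:e
5(e) covers 4:e
6(d) covers 3:a
floor of heap: 0:d, 2:e
completions by unplaced set U, small U first (add the entries for U minus each lowest piece of U):
  |U|=1: {5}:1  {6}:1
  |U|=2: {3,6}:1  {4,5}:1  {5,6}:2
  |U|=3: {1,3,6}:1  {2,4,5}:1  {3,5,6}:3  {4,5,6}:3
  |U|=4: {0,1,3,6}:1  {1,3,5,6}:4  {2,4,5,6}:4  {3,4,5,6}:6
  |U|=5: {0,1,3,5,6}:5  {1,3,4,5,6}:10  {2,3,4,5,6}:10
  start at 0(d): 20
  start at 2(e): 15
sum over floor = 35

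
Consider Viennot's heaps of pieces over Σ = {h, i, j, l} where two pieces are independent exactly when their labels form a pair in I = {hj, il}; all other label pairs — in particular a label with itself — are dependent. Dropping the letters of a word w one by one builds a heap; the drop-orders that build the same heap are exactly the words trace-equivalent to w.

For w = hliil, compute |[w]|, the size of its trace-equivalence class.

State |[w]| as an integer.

6

piece 0:h — minimal
piece 1:l rests on {0:h}
piece 2:i rests on {0:h}
piece 3:i rests on {2:i}
piece 4:l rests on {1:l}
minimal pieces: {0:h}
ways to finish when only these pieces remain (= sum over removing one remaining piece with nothing left below it):
  1 left: {3}→1  {4}→1
  2 left: {1,4}→1  {2,3}→1  {3,4}→2
  3 left: {1,3,4}→3  {2,3,4}→3
  placing 0:h first → 6 extensions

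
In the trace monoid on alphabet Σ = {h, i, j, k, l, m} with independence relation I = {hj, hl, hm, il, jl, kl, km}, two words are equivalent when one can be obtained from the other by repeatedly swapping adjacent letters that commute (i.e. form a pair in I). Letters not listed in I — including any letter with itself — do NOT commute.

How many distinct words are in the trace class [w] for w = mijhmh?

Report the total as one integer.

drop 0:m onto floor
drop 1:i onto {0:m}
drop 2:j onto {1:i}
drop 3:h onto {1:i}
drop 4:m onto {2:j}
drop 5:h onto {3:h}
ground layer = {0:m}
drop-orders for the pieces not yet dropped (sum over which currently-grounded one goes next):
  1 to go: {4} 1  {5} 1
  2 to go: {2,4} 1  {3,5} 1  {4,5} 2
  3 to go: {2,4,5} 3  {3,4,5} 3
  4 to go: {2,3,4,5} 6
  if 0:m drops first: 6 orders

6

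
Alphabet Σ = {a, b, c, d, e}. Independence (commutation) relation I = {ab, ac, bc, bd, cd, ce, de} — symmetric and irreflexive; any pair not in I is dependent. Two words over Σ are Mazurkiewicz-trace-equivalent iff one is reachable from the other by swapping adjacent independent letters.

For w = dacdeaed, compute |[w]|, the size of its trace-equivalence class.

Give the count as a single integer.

0(d) covers ∅
1(a) covers 0:d
2(c) covers ∅
3(d) covers 1:a
4(e) covers 1:a
5(a) covers 3:d, 4:e
6(e) covers 5:a
7(d) covers 5:a
floor of heap: 0:d, 2:c
completions by unplaced set U, small U first (add the entries for U minus each lowest piece of U):
  |U|=1: {2}:1  {6}:1  {7}:1
  |U|=2: {2,6}:2  {2,7}:2  {6,7}:2
  |U|=3: {2,6,7}:6  {5,6,7}:2
  |U|=4: {2,5,6,7}:8  {3,5,6,7}:2  {4,5,6,7}:2
  |U|=5: {2,3,5,6,7}:10  {2,4,5,6,7}:10  {3,4,5,6,7}:4
  |U|=6: {1,3,4,5,6,7}:4  {2,3,4,5,6,7}:24
  start at 0(d): 28
  start at 2(c): 4
sum over floor = 32

32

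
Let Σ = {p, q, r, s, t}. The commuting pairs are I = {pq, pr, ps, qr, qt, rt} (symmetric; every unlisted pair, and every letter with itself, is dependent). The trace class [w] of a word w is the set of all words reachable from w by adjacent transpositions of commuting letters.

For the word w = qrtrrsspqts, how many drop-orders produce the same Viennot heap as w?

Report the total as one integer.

drop 0:q onto floor
drop 1:r onto floor
drop 2:t onto floor
drop 3:r onto {1:r}
drop 4:r onto {3:r}
drop 5:s onto {0:q, 2:t, 4:r}
drop 6:s onto {5:s}
drop 7:p onto {2:t}
drop 8:q onto {6:s}
drop 9:t onto {6:s, 7:p}
drop 10:s onto {8:q, 9:t}
ground layer = {0:q, 1:r, 2:t}
drop-orders for the pieces not yet dropped (sum over which currently-grounded one goes next):
  1 to go: {10} 1
  2 to go: {8,10} 1  {9,10} 1
  3 to go: {7,9,10} 1  {8,9,10} 2
  4 to go: {6,8,9,10} 2  {7,8,9,10} 3
  5 to go: {5,6,8,9,10} 2  {6,7,8,9,10} 5
  6 to go: {0,5,6,8,9,10} 2  {4,5,6,8,9,10} 2  {5,6,7,8,9,10} 7
  7 to go: {0,4,5,6,8,9,10} 4  {0,5,6,7,8,9,10} 9  {2,5,6,7,8,9,10} 7  {3,4,5,6,8,9,10} 2  {4,5,6,7,8,9,10} 9
  8 to go: {0,2,5,6,7,8,9,10} 16  {0,3,4,5,6,8,9,10} 6  {0,4,5,6,7,8,9,10} 22  {1,3,4,5,6,8,9,10} 2  {2,4,5,6,7,8,9,10} 16  {3,4,5,6,7,8,9,10} 11
  9 to go: {0,1,3,4,5,6,8,9,10} 8  {0,2,4,5,6,7,8,9,10} 54  {0,3,4,5,6,7,8,9,10} 39  {1,3,4,5,6,7,8,9,10} 13  {2,3,4,5,6,7,8,9,10} 27
  if 0:q drops first: 40 orders
  if 1:r drops first: 120 orders
  if 2:t drops first: 60 orders
heap linearizations: 220

220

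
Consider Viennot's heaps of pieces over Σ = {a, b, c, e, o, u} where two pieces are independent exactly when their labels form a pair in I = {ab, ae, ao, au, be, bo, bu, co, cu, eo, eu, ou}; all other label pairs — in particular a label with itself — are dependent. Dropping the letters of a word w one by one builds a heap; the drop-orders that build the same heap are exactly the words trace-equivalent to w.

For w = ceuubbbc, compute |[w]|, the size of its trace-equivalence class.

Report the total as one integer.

drop 0:c onto floor
drop 1:e onto {0:c}
drop 2:u onto floor
drop 3:u onto {2:u}
drop 4:b onto {0:c}
drop 5:b onto {4:b}
drop 6:b onto {5:b}
drop 7:c onto {1:e, 6:b}
ground layer = {0:c, 2:u}
drop-orders for the pieces not yet dropped (sum over which currently-grounded one goes next):
  1 to go: {3} 1  {7} 1
  2 to go: {1,7} 1  {2,3} 1  {3,7} 2  {6,7} 1
  3 to go: {1,3,7} 3  {1,6,7} 2  {2,3,7} 3  {3,6,7} 3  {5,6,7} 1
  4 to go: {1,2,3,7} 6  {1,3,6,7} 8  {1,5,6,7} 3  {2,3,6,7} 6  {3,5,6,7} 4  {4,5,6,7} 1
  5 to go: {1,2,3,6,7} 20  {1,3,5,6,7} 15  {1,4,5,6,7} 4  {2,3,5,6,7} 10  {3,4,5,6,7} 5
  6 to go: {0,1,4,5,6,7} 4  {1,2,3,5,6,7} 45  {1,3,4,5,6,7} 24  {2,3,4,5,6,7} 15
  if 0:c drops first: 84 orders
  if 2:u drops first: 28 orders
heap linearizations: 112

112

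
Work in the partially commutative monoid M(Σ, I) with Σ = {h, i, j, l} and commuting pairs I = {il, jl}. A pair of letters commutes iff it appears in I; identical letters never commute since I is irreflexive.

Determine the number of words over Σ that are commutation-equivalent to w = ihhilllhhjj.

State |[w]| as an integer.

4

0(i) covers ∅
1(h) covers 0:i
2(h) covers 1:h
3(i) covers 2:h
4(l) covers 2:h
5(l) covers 4:l
6(l) covers 5:l
7(h) covers 3:i, 6:l
8(h) covers 7:h
9(j) covers 8:h
10(j) covers 9:j
floor of heap: 0:i
completions by unplaced set U, small U first (add the entries for U minus each lowest piece of U):
  |U|=1: {10}:1
  |U|=2: {9,10}:1
  |U|=3: {8,9,10}:1
  |U|=4: {7,8,9,10}:1
  |U|=5: {3,7,8,9,10}:1  {6,7,8,9,10}:1
  |U|=6: {3,6,7,8,9,10}:2  {5,6,7,8,9,10}:1
  |U|=7: {3,5,6,7,8,9,10}:3  {4,5,6,7,8,9,10}:1
  |U|=8: {3,4,5,6,7,8,9,10}:4
  |U|=9: {2,3,4,5,6,7,8,9,10}:4
  start at 0(i): 4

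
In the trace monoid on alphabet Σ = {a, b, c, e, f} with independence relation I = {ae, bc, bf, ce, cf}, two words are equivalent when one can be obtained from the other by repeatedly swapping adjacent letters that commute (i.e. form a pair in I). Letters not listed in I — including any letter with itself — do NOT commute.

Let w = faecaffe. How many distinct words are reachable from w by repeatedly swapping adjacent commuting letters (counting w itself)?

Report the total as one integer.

4

piece 0:f — minimal
piece 1:a rests on {0:f}
piece 2:e rests on {0:f}
piece 3:c rests on {1:a}
piece 4:a rests on {3:c}
piece 5:f rests on {2:e, 4:a}
piece 6:f rests on {5:f}
piece 7:e rests on {6:f}
minimal pieces: {0:f}
ways to finish when only these pieces remain (= sum over removing one remaining piece with nothing left below it):
  1 left: {7}→1
  2 left: {6,7}→1
  3 left: {5,6,7}→1
  4 left: {2,5,6,7}→1  {4,5,6,7}→1
  5 left: {2,4,5,6,7}→2  {3,4,5,6,7}→1
  6 left: {1,3,4,5,6,7}→1  {2,3,4,5,6,7}→3
  placing 0:f first → 4 extensions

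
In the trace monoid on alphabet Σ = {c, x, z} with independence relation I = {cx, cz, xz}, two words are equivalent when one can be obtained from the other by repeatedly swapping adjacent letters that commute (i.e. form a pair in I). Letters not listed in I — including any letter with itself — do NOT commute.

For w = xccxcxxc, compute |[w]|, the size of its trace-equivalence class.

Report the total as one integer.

0(x) covers ∅
1(c) covers ∅
2(c) covers 1:c
3(x) covers 0:x
4(c) covers 2:c
5(x) covers 3:x
6(x) covers 5:x
7(c) covers 4:c
floor of heap: 0:x, 1:c
completions by unplaced set U, small U first (add the entries for U minus each lowest piece of U):
  |U|=1: {6}:1  {7}:1
  |U|=2: {4,7}:1  {5,6}:1  {6,7}:2
  |U|=3: {2,4,7}:1  {3,5,6}:1  {4,6,7}:3  {5,6,7}:3
  |U|=4: {0,3,5,6}:1  {1,2,4,7}:1  {2,4,6,7}:4  {3,5,6,7}:4  {4,5,6,7}:6
  |U|=5: {0,3,5,6,7}:5  {1,2,4,6,7}:5  {2,4,5,6,7}:10  {3,4,5,6,7}:10
  |U|=6: {0,3,4,5,6,7}:15  {1,2,4,5,6,7}:15  {2,3,4,5,6,7}:20
  start at 0(x): 35
  start at 1(c): 35
sum over floor = 70

70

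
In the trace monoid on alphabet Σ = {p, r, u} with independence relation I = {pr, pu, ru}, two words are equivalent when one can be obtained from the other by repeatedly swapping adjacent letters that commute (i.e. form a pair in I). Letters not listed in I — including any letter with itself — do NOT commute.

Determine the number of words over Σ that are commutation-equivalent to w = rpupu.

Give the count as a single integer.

30

0(r) covers ∅
1(p) covers ∅
2(u) covers ∅
3(p) covers 1:p
4(u) covers 2:u
floor of heap: 0:r, 1:p, 2:u
completions by unplaced set U, small U first (add the entries for U minus each lowest piece of U):
  |U|=1: {0}:1  {3}:1  {4}:1
  |U|=2: {0,3}:2  {0,4}:2  {1,3}:1  {2,4}:1  {3,4}:2
  |U|=3: {0,1,3}:3  {0,2,4}:3  {0,3,4}:6  {1,3,4}:3  {2,3,4}:3
  start at 0(r): 6
  start at 1(p): 12
  start at 2(u): 12
sum over floor = 30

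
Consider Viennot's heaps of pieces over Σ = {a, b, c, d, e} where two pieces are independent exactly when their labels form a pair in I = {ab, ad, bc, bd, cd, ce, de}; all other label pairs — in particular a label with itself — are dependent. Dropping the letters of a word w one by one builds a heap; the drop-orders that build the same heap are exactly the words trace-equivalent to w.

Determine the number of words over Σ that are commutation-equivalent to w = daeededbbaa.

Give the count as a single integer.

piece 0:d — minimal
piece 1:a — minimal
piece 2:e rests on {1:a}
piece 3:e rests on {2:e}
piece 4:d rests on {0:d}
piece 5:e rests on {3:e}
piece 6:d rests on {4:d}
piece 7:b rests on {5:e}
piece 8:b rests on {7:b}
piece 9:a rests on {5:e}
piece 10:a rests on {9:a}
minimal pieces: {0:d, 1:a}
ways to finish when only these pieces remain (= sum over removing one remaining piece with nothing left below it):
  1 left: {6}→1  {8}→1  {10}→1
  2 left: {4,6}→1  {6,8}→2  {6,10}→2  {7,8}→1  {8,10}→2  {9,10}→1
  3 left: {0,4,6}→1  {4,6,8}→3  {4,6,10}→3  {6,7,8}→3  {6,8,10}→6  {6,9,10}→3  {7,8,10}→3  {8,9,10}→3
  4 left: {0,4,6,8}→4  {0,4,6,10}→4  {4,6,7,8}→6  {4,6,8,10}→12  {4,6,9,10}→6  {6,7,8,10}→12  {6,8,9,10}→12  {7,8,9,10}→6
  5 left: {0,4,6,7,8}→10  {0,4,6,8,10}→20  {0,4,6,9,10}→10  {4,6,7,8,10}→30  {4,6,8,9,10}→30  {5,7,8,9,10}→6  {6,7,8,9,10}→30
  6 left: {0,4,6,7,8,10}→60  {0,4,6,8,9,10}→60  {3,5,7,8,9,10}→6  {4,6,7,8,9,10}→90  {5,6,7,8,9,10}→36
  7 left: {0,4,6,7,8,9,10}→210  {2,3,5,7,8,9,10}→6  {3,5,6,7,8,9,10}→42  {4,5,6,7,8,9,10}→126
  8 left: {0,4,5,6,7,8,9,10}→336  {1,2,3,5,7,8,9,10}→6  {2,3,5,6,7,8,9,10}→48  {3,4,5,6,7,8,9,10}→168
  9 left: {0,3,4,5,6,7,8,9,10}→504  {1,2,3,5,6,7,8,9,10}→54  {2,3,4,5,6,7,8,9,10}→216
  placing 0:d first → 270 extensions
  placing 1:a first → 720 extensions
total linear extensions = 990

990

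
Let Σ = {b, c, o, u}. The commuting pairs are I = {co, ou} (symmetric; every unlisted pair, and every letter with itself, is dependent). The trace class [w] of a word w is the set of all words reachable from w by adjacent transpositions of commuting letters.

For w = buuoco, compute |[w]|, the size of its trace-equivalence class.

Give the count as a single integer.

#0=b has no predecessor
#1=u depends on [0:b]
#2=u depends on [1:u]
#3=o depends on [0:b]
#4=c depends on [2:u]
#5=o depends on [3:o]
sources: [0:b]
N(rest) = Σ N(rest − s) over sources s of rest; N(one piece) = 1:
  size 1 → [4]=1  [5]=1
  size 2 → [2,4]=1  [3,5]=1  [4,5]=2
  size 3 → [1,2,4]=1  [2,4,5]=3  [3,4,5]=3
  size 4 → [1,2,4,5]=4  [2,3,4,5]=6
  first=0(b) contributes 10

10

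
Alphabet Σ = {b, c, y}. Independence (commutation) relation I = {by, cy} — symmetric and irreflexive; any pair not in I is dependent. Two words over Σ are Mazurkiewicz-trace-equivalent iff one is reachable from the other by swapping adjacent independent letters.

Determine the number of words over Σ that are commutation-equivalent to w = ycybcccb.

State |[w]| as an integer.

28

#0=y has no predecessor
#1=c has no predecessor
#2=y depends on [0:y]
#3=b depends on [1:c]
#4=c depends on [3:b]
#5=c depends on [4:c]
#6=c depends on [5:c]
#7=b depends on [6:c]
sources: [0:y, 1:c]
N(rest) = Σ N(rest − s) over sources s of rest; N(one piece) = 1:
  size 1 → [2]=1  [7]=1
  size 2 → [0,2]=1  [2,7]=2  [6,7]=1
  size 3 → [0,2,7]=3  [2,6,7]=3  [5,6,7]=1
  size 4 → [0,2,6,7]=6  [2,5,6,7]=4  [4,5,6,7]=1
  size 5 → [0,2,5,6,7]=10  [2,4,5,6,7]=5  [3,4,5,6,7]=1
  size 6 → [0,2,4,5,6,7]=15  [1,3,4,5,6,7]=1  [2,3,4,5,6,7]=6
  first=0(y) contributes 7
  first=1(c) contributes 21
|[w]| = 28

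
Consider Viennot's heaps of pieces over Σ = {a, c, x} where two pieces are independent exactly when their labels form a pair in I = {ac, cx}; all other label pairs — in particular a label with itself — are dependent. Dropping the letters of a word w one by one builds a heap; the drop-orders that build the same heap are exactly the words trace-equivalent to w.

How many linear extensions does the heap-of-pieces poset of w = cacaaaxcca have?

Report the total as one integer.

210

0(c) covers ∅
1(a) covers ∅
2(c) covers 0:c
3(a) covers 1:a
4(a) covers 3:a
5(a) covers 4:a
6(x) covers 5:a
7(c) covers 2:c
8(c) covers 7:c
9(a) covers 6:x
floor of heap: 0:c, 1:a
completions by unplaced set U, small U first (add the entries for U minus each lowest piece of U):
  |U|=1: {8}:1  {9}:1
  |U|=2: {6,9}:1  {7,8}:1  {8,9}:2
  |U|=3: {2,7,8}:1  {5,6,9}:1  {6,8,9}:3  {7,8,9}:3
  |U|=4: {0,2,7,8}:1  {2,7,8,9}:4  {4,5,6,9}:1  {5,6,8,9}:4  {6,7,8,9}:6
  |U|=5: {0,2,7,8,9}:5  {2,6,7,8,9}:10  {3,4,5,6,9}:1  {4,5,6,8,9}:5  {5,6,7,8,9}:10
  |U|=6: {0,2,6,7,8,9}:15  {1,3,4,5,6,9}:1  {2,5,6,7,8,9}:20  {3,4,5,6,8,9}:6  {4,5,6,7,8,9}:15
  |U|=7: {0,2,5,6,7,8,9}:35  {1,3,4,5,6,8,9}:7  {2,4,5,6,7,8,9}:35  {3,4,5,6,7,8,9}:21
  |U|=8: {0,2,4,5,6,7,8,9}:70  {1,3,4,5,6,7,8,9}:28  {2,3,4,5,6,7,8,9}:56
  start at 0(c): 84
  start at 1(a): 126
sum over floor = 210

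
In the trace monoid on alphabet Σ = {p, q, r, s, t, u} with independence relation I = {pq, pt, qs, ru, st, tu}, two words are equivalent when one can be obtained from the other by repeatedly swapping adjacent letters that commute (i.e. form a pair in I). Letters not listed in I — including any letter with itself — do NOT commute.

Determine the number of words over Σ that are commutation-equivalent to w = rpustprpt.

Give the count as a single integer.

0(r) covers ∅
1(p) covers 0:r
2(u) covers 1:p
3(s) covers 2:u
4(t) covers 0:r
5(p) covers 3:s
6(r) covers 4:t, 5:p
7(p) covers 6:r
8(t) covers 6:r
floor of heap: 0:r
completions by unplaced set U, small U first (add the entries for U minus each lowest piece of U):
  |U|=1: {7}:1  {8}:1
  |U|=2: {7,8}:2
  |U|=3: {6,7,8}:2
  |U|=4: {4,6,7,8}:2  {5,6,7,8}:2
  |U|=5: {3,5,6,7,8}:2  {4,5,6,7,8}:4
  |U|=6: {2,3,5,6,7,8}:2  {3,4,5,6,7,8}:6
  |U|=7: {1,2,3,5,6,7,8}:2  {2,3,4,5,6,7,8}:8
  start at 0(r): 10

10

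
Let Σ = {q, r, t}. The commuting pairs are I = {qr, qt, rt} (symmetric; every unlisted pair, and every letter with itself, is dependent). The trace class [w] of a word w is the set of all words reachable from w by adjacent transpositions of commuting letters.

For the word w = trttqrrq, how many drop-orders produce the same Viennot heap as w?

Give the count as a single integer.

0(t) covers ∅
1(r) covers ∅
2(t) covers 0:t
3(t) covers 2:t
4(q) covers ∅
5(r) covers 1:r
6(r) covers 5:r
7(q) covers 4:q
floor of heap: 0:t, 1:r, 4:q
completions by unplaced set U, small U first (add the entries for U minus each lowest piece of U):
  |U|=1: {3}:1  {6}:1  {7}:1
  |U|=2: {2,3}:1  {3,6}:2  {3,7}:2  {4,7}:1  {5,6}:1  {6,7}:2
  |U|=3: {0,2,3}:1  {1,5,6}:1  {2,3,6}:3  {2,3,7}:3  {3,4,7}:3  {3,5,6}:3  {3,6,7}:6  {4,6,7}:3  {5,6,7}:3
  |U|=4: {0,2,3,6}:4  {0,2,3,7}:4  {1,3,5,6}:4  {1,5,6,7}:4  {2,3,4,7}:6  {2,3,5,6}:6  {2,3,6,7}:12  {3,4,6,7}:12  {3,5,6,7}:12  {4,5,6,7}:6
  |U|=5: {0,2,3,4,7}:10  {0,2,3,5,6}:10  {0,2,3,6,7}:20  {1,2,3,5,6}:10  {1,3,5,6,7}:20  {1,4,5,6,7}:10  {2,3,4,6,7}:30  {2,3,5,6,7}:30  {3,4,5,6,7}:30
  |U|=6: {0,1,2,3,5,6}:20  {0,2,3,4,6,7}:60  {0,2,3,5,6,7}:60  {1,2,3,5,6,7}:60  {1,3,4,5,6,7}:60  {2,3,4,5,6,7}:90
  start at 0(t): 210
  start at 1(r): 210
  start at 4(q): 140
sum over floor = 560

560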